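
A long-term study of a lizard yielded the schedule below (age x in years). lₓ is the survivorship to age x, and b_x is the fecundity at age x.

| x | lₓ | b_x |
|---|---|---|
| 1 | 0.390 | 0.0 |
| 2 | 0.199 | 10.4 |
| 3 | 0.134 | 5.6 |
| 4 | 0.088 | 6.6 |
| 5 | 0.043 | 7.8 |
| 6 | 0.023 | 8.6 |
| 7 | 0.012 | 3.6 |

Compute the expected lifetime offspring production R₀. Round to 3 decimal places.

R₀ = Σ lₓ b_x:
  age 1: 0.390 × 0.0 = 0.0000
  age 2: 0.199 × 10.4 = 2.0696
  age 3: 0.134 × 5.6 = 0.7504
  age 4: 0.088 × 6.6 = 0.5808
  age 5: 0.043 × 7.8 = 0.3354
  age 6: 0.023 × 8.6 = 0.1978
  age 7: 0.012 × 3.6 = 0.0432
R₀ = 0.0000 + 2.0696 + 0.7504 + 0.5808 + 0.3354 + 0.1978 + 0.0432 = 3.9772

3.977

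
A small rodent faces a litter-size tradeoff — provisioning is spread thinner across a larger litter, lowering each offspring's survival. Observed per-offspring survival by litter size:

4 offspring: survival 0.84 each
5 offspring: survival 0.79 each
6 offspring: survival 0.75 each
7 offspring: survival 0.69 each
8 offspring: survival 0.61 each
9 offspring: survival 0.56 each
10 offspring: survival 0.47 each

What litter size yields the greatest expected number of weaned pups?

9

Expected weaned pups = c × s(c):
  c=4: 4 × 0.84 = 3.360
  c=5: 5 × 0.79 = 3.950
  c=6: 6 × 0.75 = 4.500
  c=7: 7 × 0.69 = 4.830
  c=8: 8 × 0.61 = 4.880
  c=9: 9 × 0.56 = 5.040
  c=10: 10 × 0.47 = 4.700
Maximum at c = 9 (5.040 weaned pups).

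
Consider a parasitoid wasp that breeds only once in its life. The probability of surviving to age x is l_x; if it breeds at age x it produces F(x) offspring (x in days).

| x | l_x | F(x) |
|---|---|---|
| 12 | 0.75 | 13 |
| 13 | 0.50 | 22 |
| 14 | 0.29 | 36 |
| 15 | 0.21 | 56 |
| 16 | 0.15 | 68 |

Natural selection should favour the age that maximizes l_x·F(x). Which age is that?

15

Expected offspring if breeding at age x = l_x × F(x):
  age 12: 0.75 × 13 = 9.750
  age 13: 0.50 × 22 = 11.000
  age 14: 0.29 × 36 = 10.440
  age 15: 0.21 × 56 = 11.760
  age 16: 0.15 × 68 = 10.200
Maximum at age 15 (11.760).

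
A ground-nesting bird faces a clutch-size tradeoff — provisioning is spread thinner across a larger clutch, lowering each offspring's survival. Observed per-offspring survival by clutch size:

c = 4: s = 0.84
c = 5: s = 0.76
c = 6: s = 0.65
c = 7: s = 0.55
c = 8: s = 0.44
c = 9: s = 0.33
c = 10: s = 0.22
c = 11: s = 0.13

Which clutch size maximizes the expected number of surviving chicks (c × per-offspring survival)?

Expected surviving chicks = c × s(c):
  c=4: 4 × 0.84 = 3.360
  c=5: 5 × 0.76 = 3.800
  c=6: 6 × 0.65 = 3.900
  c=7: 7 × 0.55 = 3.850
  c=8: 8 × 0.44 = 3.520
  c=9: 9 × 0.33 = 2.970
  c=10: 10 × 0.22 = 2.200
  c=11: 11 × 0.13 = 1.430
Maximum at c = 6 (3.900 surviving chicks).

6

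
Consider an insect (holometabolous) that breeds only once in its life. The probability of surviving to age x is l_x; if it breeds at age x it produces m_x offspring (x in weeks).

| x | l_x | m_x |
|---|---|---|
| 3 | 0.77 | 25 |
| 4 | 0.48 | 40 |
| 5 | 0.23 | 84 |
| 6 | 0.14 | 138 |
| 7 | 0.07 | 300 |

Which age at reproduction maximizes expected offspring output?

Expected offspring if breeding at age x = l_x × m_x:
  age 3: 0.77 × 25 = 19.250
  age 4: 0.48 × 40 = 19.200
  age 5: 0.23 × 84 = 19.320
  age 6: 0.14 × 138 = 19.320
  age 7: 0.07 × 300 = 21.000
Maximum at age 7 (21.000).

7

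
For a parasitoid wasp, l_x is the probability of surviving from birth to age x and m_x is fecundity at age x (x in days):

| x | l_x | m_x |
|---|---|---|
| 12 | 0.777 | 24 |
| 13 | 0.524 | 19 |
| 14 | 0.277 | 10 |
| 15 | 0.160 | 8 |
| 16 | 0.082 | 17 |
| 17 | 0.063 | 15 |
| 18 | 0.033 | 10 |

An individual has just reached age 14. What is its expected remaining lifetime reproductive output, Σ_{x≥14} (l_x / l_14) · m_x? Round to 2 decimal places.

l_14 = 0.277. Conditional survival from age 14 to x is l_x / l_14.
  x=14: (0.277/0.277) × 10 = 10.0000
  x=15: (0.160/0.277) × 8 = 4.6209
  x=16: (0.082/0.277) × 17 = 5.0325
  x=17: (0.063/0.277) × 15 = 3.4116
  x=18: (0.033/0.277) × 10 = 1.1913
Sum = 10.0000 + 4.6209 + 5.0325 + 3.4116 + 1.1913 = 24.2563

24.26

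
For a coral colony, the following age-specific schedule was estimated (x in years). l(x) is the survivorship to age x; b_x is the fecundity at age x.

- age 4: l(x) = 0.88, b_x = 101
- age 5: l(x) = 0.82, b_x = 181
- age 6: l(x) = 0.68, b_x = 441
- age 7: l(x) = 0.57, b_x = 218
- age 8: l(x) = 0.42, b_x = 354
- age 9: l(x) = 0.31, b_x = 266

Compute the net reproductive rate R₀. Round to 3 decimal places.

R₀ = Σ l(x) b_x:
  age 4: 0.88 × 101 = 88.8800
  age 5: 0.82 × 181 = 148.4200
  age 6: 0.68 × 441 = 299.8800
  age 7: 0.57 × 218 = 124.2600
  age 8: 0.42 × 354 = 148.6800
  age 9: 0.31 × 266 = 82.4600
R₀ = 88.8800 + 148.4200 + 299.8800 + 124.2600 + 148.6800 + 82.4600 = 892.5800

892.580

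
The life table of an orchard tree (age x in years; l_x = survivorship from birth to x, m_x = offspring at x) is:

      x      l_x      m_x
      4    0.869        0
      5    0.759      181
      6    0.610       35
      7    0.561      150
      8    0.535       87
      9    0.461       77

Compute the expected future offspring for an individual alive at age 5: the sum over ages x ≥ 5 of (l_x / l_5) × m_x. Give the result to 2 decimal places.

428.09

l_5 = 0.759. Conditional survival from age 5 to x is l_x / l_5.
  x=5: (0.759/0.759) × 181 = 181.0000
  x=6: (0.610/0.759) × 35 = 28.1291
  x=7: (0.561/0.759) × 150 = 110.8696
  x=8: (0.535/0.759) × 87 = 61.3241
  x=9: (0.461/0.759) × 77 = 46.7681
Sum = 181.0000 + 28.1291 + 110.8696 + 61.3241 + 46.7681 = 428.0909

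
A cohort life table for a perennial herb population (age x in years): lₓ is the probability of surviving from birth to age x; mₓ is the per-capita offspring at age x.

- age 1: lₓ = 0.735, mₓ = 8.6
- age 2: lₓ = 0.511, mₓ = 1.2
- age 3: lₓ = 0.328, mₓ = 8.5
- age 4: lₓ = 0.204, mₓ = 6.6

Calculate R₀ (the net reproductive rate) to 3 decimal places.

R₀ = Σ lₓ mₓ:
  age 1: 0.735 × 8.6 = 6.3210
  age 2: 0.511 × 1.2 = 0.6132
  age 3: 0.328 × 8.5 = 2.7880
  age 4: 0.204 × 6.6 = 1.3464
R₀ = 6.3210 + 0.6132 + 2.7880 + 1.3464 = 11.0686

11.069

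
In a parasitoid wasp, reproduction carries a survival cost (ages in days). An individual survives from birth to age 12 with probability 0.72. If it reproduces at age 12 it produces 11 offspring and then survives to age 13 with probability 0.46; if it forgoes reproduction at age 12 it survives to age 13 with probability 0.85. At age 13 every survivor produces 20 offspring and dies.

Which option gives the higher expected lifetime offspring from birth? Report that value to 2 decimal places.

breed at age 12: R₀ = 0.72 × (11 + 0.46 × 20) = 0.72 × 20.2000 = 14.5440
delay to age 13: R₀ = 0.72 × (0.85 × 20) = 0.72 × 17.0000 = 12.2400
Higher: breed at age 12 (14.5440).

14.54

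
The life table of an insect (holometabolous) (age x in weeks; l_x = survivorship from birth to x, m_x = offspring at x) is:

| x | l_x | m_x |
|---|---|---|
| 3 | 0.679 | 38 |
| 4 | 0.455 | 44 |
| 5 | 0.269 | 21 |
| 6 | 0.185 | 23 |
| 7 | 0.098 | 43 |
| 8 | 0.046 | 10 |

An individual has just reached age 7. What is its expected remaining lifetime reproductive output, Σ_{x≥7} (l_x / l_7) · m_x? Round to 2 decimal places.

47.69

l_7 = 0.098. Conditional survival from age 7 to x is l_x / l_7.
  x=7: (0.098/0.098) × 43 = 43.0000
  x=8: (0.046/0.098) × 10 = 4.6939
Sum = 43.0000 + 4.6939 = 47.6939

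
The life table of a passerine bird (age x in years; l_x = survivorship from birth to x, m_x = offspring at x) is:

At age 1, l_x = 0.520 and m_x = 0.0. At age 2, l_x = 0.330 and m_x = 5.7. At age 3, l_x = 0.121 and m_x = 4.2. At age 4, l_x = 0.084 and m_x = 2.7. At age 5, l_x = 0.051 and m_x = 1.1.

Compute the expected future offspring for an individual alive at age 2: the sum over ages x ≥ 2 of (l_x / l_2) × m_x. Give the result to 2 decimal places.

8.10

l_2 = 0.330. Conditional survival from age 2 to x is l_x / l_2.
  x=2: (0.330/0.330) × 5.7 = 5.7000
  x=3: (0.121/0.330) × 4.2 = 1.5400
  x=4: (0.084/0.330) × 2.7 = 0.6873
  x=5: (0.051/0.330) × 1.1 = 0.1700
Sum = 5.7000 + 1.5400 + 0.6873 + 0.1700 = 8.0973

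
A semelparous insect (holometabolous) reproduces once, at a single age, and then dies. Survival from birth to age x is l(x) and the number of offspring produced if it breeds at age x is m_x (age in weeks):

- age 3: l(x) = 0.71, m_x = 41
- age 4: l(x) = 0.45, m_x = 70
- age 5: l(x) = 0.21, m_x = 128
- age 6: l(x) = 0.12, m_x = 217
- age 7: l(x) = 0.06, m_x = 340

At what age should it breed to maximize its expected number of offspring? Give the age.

Expected offspring if breeding at age x = l(x) × m_x:
  age 3: 0.71 × 41 = 29.110
  age 4: 0.45 × 70 = 31.500
  age 5: 0.21 × 128 = 26.880
  age 6: 0.12 × 217 = 26.040
  age 7: 0.06 × 340 = 20.400
Maximum at age 4 (31.500).

4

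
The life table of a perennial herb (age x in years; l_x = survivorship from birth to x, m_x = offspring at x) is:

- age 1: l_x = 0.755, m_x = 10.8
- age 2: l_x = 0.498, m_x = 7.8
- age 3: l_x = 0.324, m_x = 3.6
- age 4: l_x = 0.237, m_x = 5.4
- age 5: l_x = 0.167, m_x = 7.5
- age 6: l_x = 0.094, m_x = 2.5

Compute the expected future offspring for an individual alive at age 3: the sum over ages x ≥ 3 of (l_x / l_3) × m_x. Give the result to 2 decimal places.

l_3 = 0.324. Conditional survival from age 3 to x is l_x / l_3.
  x=3: (0.324/0.324) × 3.6 = 3.6000
  x=4: (0.237/0.324) × 5.4 = 3.9500
  x=5: (0.167/0.324) × 7.5 = 3.8657
  x=6: (0.094/0.324) × 2.5 = 0.7253
Sum = 3.6000 + 3.9500 + 3.8657 + 0.7253 = 12.1410

12.14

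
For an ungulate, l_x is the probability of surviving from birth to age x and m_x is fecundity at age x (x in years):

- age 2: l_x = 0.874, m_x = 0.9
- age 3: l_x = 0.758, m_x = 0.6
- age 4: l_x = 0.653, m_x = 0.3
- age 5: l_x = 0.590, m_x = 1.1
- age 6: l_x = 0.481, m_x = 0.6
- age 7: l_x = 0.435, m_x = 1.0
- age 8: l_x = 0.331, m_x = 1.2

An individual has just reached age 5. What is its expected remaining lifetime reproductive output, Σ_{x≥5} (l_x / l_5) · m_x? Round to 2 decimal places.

3.00

l_5 = 0.590. Conditional survival from age 5 to x is l_x / l_5.
  x=5: (0.590/0.590) × 1.1 = 1.1000
  x=6: (0.481/0.590) × 0.6 = 0.4892
  x=7: (0.435/0.590) × 1.0 = 0.7373
  x=8: (0.331/0.590) × 1.2 = 0.6732
Sum = 1.1000 + 0.4892 + 0.7373 + 0.6732 = 2.9997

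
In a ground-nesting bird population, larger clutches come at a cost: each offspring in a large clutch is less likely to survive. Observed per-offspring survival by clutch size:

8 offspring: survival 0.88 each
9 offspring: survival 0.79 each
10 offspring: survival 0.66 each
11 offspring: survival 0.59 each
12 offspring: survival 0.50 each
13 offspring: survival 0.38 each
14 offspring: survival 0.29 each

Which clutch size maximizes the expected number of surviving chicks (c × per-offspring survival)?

9

Expected surviving chicks = c × s(c):
  c=8: 8 × 0.88 = 7.040
  c=9: 9 × 0.79 = 7.110
  c=10: 10 × 0.66 = 6.600
  c=11: 11 × 0.59 = 6.490
  c=12: 12 × 0.50 = 6.000
  c=13: 13 × 0.38 = 4.940
  c=14: 14 × 0.29 = 4.060
Maximum at c = 9 (7.110 surviving chicks).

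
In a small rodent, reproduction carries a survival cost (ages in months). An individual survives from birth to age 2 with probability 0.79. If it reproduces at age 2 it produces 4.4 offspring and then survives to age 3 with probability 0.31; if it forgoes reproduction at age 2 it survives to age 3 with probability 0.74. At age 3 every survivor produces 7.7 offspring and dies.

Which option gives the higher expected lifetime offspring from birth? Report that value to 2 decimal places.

5.36

breed at age 2: R₀ = 0.79 × (4.4 + 0.31 × 7.7) = 0.79 × 6.7870 = 5.3617
delay to age 3: R₀ = 0.79 × (0.74 × 7.7) = 0.79 × 5.6980 = 4.5014
Higher: breed at age 2 (5.3617).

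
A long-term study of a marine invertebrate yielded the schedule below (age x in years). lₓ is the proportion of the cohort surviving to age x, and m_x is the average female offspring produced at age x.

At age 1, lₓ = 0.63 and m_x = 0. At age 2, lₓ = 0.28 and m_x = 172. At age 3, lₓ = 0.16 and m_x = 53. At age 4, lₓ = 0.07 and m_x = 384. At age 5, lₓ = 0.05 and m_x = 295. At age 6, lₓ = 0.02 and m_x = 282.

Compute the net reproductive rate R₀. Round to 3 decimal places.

103.910

R₀ = Σ lₓ m_x:
  age 1: 0.63 × 0 = 0.0000
  age 2: 0.28 × 172 = 48.1600
  age 3: 0.16 × 53 = 8.4800
  age 4: 0.07 × 384 = 26.8800
  age 5: 0.05 × 295 = 14.7500
  age 6: 0.02 × 282 = 5.6400
R₀ = 0.0000 + 48.1600 + 8.4800 + 26.8800 + 14.7500 + 5.6400 = 103.9100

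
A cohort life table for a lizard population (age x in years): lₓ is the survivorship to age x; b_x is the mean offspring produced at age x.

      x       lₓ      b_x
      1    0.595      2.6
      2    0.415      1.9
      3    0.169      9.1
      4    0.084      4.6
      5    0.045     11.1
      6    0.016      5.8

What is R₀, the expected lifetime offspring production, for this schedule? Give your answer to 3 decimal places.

R₀ = Σ lₓ b_x:
  age 1: 0.595 × 2.6 = 1.5470
  age 2: 0.415 × 1.9 = 0.7885
  age 3: 0.169 × 9.1 = 1.5379
  age 4: 0.084 × 4.6 = 0.3864
  age 5: 0.045 × 11.1 = 0.4995
  age 6: 0.016 × 5.8 = 0.0928
R₀ = 1.5470 + 0.7885 + 1.5379 + 0.3864 + 0.4995 + 0.0928 = 4.8521

4.852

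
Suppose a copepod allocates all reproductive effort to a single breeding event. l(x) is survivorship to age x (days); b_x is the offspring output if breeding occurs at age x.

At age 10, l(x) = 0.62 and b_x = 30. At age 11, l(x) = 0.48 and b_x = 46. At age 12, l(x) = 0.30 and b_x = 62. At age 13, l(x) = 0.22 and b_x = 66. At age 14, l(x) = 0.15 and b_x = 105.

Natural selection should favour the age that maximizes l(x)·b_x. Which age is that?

Expected offspring if breeding at age x = l(x) × b_x:
  age 10: 0.62 × 30 = 18.600
  age 11: 0.48 × 46 = 22.080
  age 12: 0.30 × 62 = 18.600
  age 13: 0.22 × 66 = 14.520
  age 14: 0.15 × 105 = 15.750
Maximum at age 11 (22.080).

11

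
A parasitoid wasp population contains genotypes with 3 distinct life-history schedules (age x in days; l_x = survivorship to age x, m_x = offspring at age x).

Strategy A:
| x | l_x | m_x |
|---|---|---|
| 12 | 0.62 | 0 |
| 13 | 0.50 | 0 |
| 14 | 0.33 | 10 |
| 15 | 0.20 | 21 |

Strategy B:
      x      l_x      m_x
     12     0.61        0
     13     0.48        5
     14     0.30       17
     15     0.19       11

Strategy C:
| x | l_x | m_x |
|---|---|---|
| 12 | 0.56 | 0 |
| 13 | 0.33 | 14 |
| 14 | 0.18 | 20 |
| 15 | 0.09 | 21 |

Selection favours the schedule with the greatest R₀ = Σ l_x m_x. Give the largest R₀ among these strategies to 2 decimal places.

Strategy A: R₀ = 0.62×0 + 0.50×0 + 0.33×10 + 0.20×21 = 7.5000
Strategy B: R₀ = 0.61×0 + 0.48×5 + 0.30×17 + 0.19×11 = 9.5900
Strategy C: R₀ = 0.56×0 + 0.33×14 + 0.18×20 + 0.09×21 = 10.1100
Highest R₀: strategy C with 10.1100.

10.11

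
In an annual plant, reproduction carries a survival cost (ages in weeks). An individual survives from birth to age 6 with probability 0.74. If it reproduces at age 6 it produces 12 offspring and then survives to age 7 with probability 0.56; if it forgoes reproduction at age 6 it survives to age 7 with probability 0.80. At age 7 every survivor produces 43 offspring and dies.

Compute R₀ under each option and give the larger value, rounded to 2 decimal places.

breed at age 6: R₀ = 0.74 × (12 + 0.56 × 43) = 0.74 × 36.0800 = 26.6992
delay to age 7: R₀ = 0.74 × (0.80 × 43) = 0.74 × 34.4000 = 25.4560
Higher: breed at age 6 (26.6992).

26.70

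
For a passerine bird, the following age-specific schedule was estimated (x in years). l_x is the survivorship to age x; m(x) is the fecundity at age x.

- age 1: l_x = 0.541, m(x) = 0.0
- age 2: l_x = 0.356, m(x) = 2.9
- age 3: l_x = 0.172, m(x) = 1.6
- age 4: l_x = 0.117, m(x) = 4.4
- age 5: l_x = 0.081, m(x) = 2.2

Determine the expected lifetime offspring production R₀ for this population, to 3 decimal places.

2.001

R₀ = Σ l_x m(x):
  age 1: 0.541 × 0.0 = 0.0000
  age 2: 0.356 × 2.9 = 1.0324
  age 3: 0.172 × 1.6 = 0.2752
  age 4: 0.117 × 4.4 = 0.5148
  age 5: 0.081 × 2.2 = 0.1782
R₀ = 0.0000 + 1.0324 + 0.2752 + 0.5148 + 0.1782 = 2.0006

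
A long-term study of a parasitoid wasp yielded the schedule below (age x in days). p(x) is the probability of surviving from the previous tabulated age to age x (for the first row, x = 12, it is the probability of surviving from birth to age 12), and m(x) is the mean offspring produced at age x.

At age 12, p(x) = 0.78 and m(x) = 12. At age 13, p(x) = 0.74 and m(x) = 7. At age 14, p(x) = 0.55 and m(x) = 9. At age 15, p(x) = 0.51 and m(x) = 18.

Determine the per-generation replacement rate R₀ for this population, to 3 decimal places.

Survivorship from birth: l_x = p_12·p_13·…·p_x.
  l_12 = 0.78000
  l_13 = 0.57720
  l_14 = 0.31746
  l_15 = 0.16190
R₀ = Σ l_x m(x):
  age 12: 0.78000 × 12 = 9.3600
  age 13: 0.57720 × 7 = 4.0404
  age 14: 0.31746 × 9 = 2.8571
  age 15: 0.16190 × 18 = 2.9142
R₀ = 9.3600 + 4.0404 + 2.8571 + 2.9142 = 19.1717

19.172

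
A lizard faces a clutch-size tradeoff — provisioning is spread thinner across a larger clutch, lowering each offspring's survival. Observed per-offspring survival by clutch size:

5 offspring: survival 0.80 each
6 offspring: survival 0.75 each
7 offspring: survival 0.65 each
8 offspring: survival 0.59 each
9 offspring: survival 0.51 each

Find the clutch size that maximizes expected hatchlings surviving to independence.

Expected hatchlings surviving to independence = c × s(c):
  c=5: 5 × 0.80 = 4.000
  c=6: 6 × 0.75 = 4.500
  c=7: 7 × 0.65 = 4.550
  c=8: 8 × 0.59 = 4.720
  c=9: 9 × 0.51 = 4.590
Maximum at c = 8 (4.720 hatchlings surviving to independence).

8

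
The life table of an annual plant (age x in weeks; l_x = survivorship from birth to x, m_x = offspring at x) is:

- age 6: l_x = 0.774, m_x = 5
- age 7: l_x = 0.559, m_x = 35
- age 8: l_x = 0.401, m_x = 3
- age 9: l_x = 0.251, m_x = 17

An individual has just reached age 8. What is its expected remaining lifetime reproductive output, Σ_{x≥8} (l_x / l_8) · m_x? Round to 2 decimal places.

l_8 = 0.401. Conditional survival from age 8 to x is l_x / l_8.
  x=8: (0.401/0.401) × 3 = 3.0000
  x=9: (0.251/0.401) × 17 = 10.6409
Sum = 3.0000 + 10.6409 = 13.6409

13.64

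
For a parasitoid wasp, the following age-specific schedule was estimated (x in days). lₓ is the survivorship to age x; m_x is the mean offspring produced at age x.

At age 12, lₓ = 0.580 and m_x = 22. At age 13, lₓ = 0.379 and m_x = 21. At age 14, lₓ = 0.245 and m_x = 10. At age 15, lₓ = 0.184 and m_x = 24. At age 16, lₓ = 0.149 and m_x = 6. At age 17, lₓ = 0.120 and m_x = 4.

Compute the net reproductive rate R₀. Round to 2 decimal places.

R₀ = Σ lₓ m_x:
  age 12: 0.580 × 22 = 12.7600
  age 13: 0.379 × 21 = 7.9590
  age 14: 0.245 × 10 = 2.4500
  age 15: 0.184 × 24 = 4.4160
  age 16: 0.149 × 6 = 0.8940
  age 17: 0.120 × 4 = 0.4800
R₀ = 12.7600 + 7.9590 + 2.4500 + 4.4160 + 0.8940 + 0.4800 = 28.9590

28.96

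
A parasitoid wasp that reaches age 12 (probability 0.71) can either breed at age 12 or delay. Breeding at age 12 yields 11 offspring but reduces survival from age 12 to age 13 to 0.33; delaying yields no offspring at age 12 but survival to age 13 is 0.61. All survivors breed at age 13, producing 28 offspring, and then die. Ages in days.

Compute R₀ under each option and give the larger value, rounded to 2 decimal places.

14.37

breed at age 12: R₀ = 0.71 × (11 + 0.33 × 28) = 0.71 × 20.2400 = 14.3704
delay to age 13: R₀ = 0.71 × (0.61 × 28) = 0.71 × 17.0800 = 12.1268
Higher: breed at age 12 (14.3704).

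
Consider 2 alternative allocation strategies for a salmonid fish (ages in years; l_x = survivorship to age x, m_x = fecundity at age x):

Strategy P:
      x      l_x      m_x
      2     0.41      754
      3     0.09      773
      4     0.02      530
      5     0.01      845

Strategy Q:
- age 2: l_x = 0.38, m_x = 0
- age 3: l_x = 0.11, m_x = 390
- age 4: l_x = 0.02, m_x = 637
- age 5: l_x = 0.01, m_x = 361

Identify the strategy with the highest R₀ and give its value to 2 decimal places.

397.76

Strategy P: R₀ = 0.41×754 + 0.09×773 + 0.02×530 + 0.01×845 = 397.7600
Strategy Q: R₀ = 0.38×0 + 0.11×390 + 0.02×637 + 0.01×361 = 59.2500
Highest R₀: strategy P with 397.7600.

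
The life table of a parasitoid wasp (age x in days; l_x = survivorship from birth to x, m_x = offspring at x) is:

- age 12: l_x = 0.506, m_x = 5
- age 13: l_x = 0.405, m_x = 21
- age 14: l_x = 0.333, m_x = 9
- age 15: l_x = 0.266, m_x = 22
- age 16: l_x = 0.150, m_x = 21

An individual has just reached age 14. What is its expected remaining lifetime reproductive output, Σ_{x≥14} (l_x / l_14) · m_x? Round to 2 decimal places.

l_14 = 0.333. Conditional survival from age 14 to x is l_x / l_14.
  x=14: (0.333/0.333) × 9 = 9.0000
  x=15: (0.266/0.333) × 22 = 17.5736
  x=16: (0.150/0.333) × 21 = 9.4595
Sum = 9.0000 + 17.5736 + 9.4595 = 36.0330

36.03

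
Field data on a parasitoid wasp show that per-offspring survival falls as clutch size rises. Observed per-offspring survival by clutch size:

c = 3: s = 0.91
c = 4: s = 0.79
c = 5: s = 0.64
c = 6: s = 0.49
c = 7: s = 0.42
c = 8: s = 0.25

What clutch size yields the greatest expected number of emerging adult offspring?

Expected emerging adult offspring = c × s(c):
  c=3: 3 × 0.91 = 2.730
  c=4: 4 × 0.79 = 3.160
  c=5: 5 × 0.64 = 3.200
  c=6: 6 × 0.49 = 2.940
  c=7: 7 × 0.42 = 2.940
  c=8: 8 × 0.25 = 2.000
Maximum at c = 5 (3.200 emerging adult offspring).

5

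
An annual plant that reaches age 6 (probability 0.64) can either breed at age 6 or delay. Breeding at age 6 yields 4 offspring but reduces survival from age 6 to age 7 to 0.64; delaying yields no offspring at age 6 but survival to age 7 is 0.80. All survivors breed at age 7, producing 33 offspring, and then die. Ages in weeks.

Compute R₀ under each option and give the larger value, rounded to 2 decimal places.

16.90

breed at age 6: R₀ = 0.64 × (4 + 0.64 × 33) = 0.64 × 25.1200 = 16.0768
delay to age 7: R₀ = 0.64 × (0.80 × 33) = 0.64 × 26.4000 = 16.8960
Higher: delay to age 7 (16.8960).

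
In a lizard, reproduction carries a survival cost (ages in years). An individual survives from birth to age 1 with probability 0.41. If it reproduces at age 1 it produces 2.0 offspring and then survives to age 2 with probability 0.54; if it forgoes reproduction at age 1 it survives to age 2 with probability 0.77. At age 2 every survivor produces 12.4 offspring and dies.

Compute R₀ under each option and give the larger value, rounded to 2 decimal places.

breed at age 1: R₀ = 0.41 × (2.0 + 0.54 × 12.4) = 0.41 × 8.6960 = 3.5654
delay to age 2: R₀ = 0.41 × (0.77 × 12.4) = 0.41 × 9.5480 = 3.9147
Higher: delay to age 2 (3.9147).

3.91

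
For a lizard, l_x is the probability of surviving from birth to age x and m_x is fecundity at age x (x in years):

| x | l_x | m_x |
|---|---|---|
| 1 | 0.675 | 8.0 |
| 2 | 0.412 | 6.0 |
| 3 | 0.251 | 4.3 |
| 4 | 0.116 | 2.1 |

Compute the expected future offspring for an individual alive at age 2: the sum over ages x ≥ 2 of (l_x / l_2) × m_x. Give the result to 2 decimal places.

9.21

l_2 = 0.412. Conditional survival from age 2 to x is l_x / l_2.
  x=2: (0.412/0.412) × 6.0 = 6.0000
  x=3: (0.251/0.412) × 4.3 = 2.6197
  x=4: (0.116/0.412) × 2.1 = 0.5913
Sum = 6.0000 + 2.6197 + 0.5913 = 9.2109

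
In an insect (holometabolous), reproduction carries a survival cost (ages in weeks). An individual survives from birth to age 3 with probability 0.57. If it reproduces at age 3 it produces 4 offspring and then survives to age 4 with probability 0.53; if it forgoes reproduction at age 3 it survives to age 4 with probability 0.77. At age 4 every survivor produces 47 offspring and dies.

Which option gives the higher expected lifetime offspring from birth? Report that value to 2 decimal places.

breed at age 3: R₀ = 0.57 × (4 + 0.53 × 47) = 0.57 × 28.9100 = 16.4787
delay to age 4: R₀ = 0.57 × (0.77 × 47) = 0.57 × 36.1900 = 20.6283
Higher: delay to age 4 (20.6283).

20.63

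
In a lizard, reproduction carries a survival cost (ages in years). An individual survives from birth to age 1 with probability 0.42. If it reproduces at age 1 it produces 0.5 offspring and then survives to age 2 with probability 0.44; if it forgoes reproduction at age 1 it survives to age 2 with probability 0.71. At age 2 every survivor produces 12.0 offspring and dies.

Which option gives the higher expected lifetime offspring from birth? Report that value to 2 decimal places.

breed at age 1: R₀ = 0.42 × (0.5 + 0.44 × 12.0) = 0.42 × 5.7800 = 2.4276
delay to age 2: R₀ = 0.42 × (0.71 × 12.0) = 0.42 × 8.5200 = 3.5784
Higher: delay to age 2 (3.5784).

3.58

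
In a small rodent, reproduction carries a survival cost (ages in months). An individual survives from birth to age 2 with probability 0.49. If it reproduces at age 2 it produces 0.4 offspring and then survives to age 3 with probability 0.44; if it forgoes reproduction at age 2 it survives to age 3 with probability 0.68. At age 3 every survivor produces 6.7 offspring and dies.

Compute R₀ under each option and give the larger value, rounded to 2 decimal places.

breed at age 2: R₀ = 0.49 × (0.4 + 0.44 × 6.7) = 0.49 × 3.3480 = 1.6405
delay to age 3: R₀ = 0.49 × (0.68 × 6.7) = 0.49 × 4.5560 = 2.2324
Higher: delay to age 3 (2.2324).

2.23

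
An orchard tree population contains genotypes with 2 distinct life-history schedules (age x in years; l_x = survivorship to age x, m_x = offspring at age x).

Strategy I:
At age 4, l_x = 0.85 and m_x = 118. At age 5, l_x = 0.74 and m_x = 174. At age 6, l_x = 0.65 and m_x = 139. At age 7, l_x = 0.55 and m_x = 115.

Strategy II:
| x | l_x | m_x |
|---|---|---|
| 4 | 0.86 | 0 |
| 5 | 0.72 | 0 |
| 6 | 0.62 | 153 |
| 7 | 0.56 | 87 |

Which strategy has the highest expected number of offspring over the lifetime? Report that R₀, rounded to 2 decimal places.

Strategy I: R₀ = 0.85×118 + 0.74×174 + 0.65×139 + 0.55×115 = 382.6600
Strategy II: R₀ = 0.86×0 + 0.72×0 + 0.62×153 + 0.56×87 = 143.5800
Highest R₀: strategy I with 382.6600.

382.66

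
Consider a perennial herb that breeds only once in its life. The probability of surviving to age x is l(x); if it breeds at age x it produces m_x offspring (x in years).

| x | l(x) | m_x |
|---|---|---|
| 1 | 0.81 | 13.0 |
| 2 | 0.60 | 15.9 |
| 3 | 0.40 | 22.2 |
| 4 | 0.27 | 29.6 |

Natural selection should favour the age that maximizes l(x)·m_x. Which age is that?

1

Expected offspring if breeding at age x = l(x) × m_x:
  age 1: 0.81 × 13.0 = 10.530
  age 2: 0.60 × 15.9 = 9.540
  age 3: 0.40 × 22.2 = 8.880
  age 4: 0.27 × 29.6 = 7.992
Maximum at age 1 (10.530).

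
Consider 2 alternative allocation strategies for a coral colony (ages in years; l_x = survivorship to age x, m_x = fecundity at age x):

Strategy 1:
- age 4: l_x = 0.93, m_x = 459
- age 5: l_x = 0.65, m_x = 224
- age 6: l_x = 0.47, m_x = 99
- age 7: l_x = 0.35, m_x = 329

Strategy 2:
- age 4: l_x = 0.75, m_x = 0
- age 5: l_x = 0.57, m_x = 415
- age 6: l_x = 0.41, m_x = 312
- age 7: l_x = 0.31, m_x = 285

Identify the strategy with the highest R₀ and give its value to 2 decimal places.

Strategy 1: R₀ = 0.93×459 + 0.65×224 + 0.47×99 + 0.35×329 = 734.1500
Strategy 2: R₀ = 0.75×0 + 0.57×415 + 0.41×312 + 0.31×285 = 452.8200
Highest R₀: strategy 1 with 734.1500.

734.15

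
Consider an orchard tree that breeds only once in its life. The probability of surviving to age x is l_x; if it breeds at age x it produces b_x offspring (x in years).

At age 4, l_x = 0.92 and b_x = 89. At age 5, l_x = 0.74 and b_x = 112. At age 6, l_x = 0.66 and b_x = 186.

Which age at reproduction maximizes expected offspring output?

Expected offspring if breeding at age x = l_x × b_x:
  age 4: 0.92 × 89 = 81.880
  age 5: 0.74 × 112 = 82.880
  age 6: 0.66 × 186 = 122.760
Maximum at age 6 (122.760).

6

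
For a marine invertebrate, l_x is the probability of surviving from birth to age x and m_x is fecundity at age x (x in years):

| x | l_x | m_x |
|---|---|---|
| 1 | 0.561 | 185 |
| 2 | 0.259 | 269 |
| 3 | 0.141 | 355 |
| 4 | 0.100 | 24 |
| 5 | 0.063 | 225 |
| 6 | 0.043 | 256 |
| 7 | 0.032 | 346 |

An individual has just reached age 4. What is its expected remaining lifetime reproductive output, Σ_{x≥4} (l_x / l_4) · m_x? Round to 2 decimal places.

386.55

l_4 = 0.100. Conditional survival from age 4 to x is l_x / l_4.
  x=4: (0.100/0.100) × 24 = 24.0000
  x=5: (0.063/0.100) × 225 = 141.7500
  x=6: (0.043/0.100) × 256 = 110.0800
  x=7: (0.032/0.100) × 346 = 110.7200
Sum = 24.0000 + 141.7500 + 110.0800 + 110.7200 = 386.5500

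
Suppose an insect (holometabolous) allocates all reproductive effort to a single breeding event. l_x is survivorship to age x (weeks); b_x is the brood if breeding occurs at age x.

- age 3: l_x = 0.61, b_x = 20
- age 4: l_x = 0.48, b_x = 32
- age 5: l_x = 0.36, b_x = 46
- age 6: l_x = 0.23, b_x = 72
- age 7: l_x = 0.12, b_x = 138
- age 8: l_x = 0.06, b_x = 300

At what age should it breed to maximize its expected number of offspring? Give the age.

8

Expected offspring if breeding at age x = l_x × b_x:
  age 3: 0.61 × 20 = 12.200
  age 4: 0.48 × 32 = 15.360
  age 5: 0.36 × 46 = 16.560
  age 6: 0.23 × 72 = 16.560
  age 7: 0.12 × 138 = 16.560
  age 8: 0.06 × 300 = 18.000
Maximum at age 8 (18.000).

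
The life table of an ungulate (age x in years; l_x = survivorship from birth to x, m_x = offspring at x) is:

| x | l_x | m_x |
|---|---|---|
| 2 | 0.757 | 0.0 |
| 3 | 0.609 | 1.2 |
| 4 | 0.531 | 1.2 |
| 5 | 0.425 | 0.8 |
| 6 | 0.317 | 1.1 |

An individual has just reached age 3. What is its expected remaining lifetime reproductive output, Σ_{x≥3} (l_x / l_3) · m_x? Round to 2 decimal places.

l_3 = 0.609. Conditional survival from age 3 to x is l_x / l_3.
  x=3: (0.609/0.609) × 1.2 = 1.2000
  x=4: (0.531/0.609) × 1.2 = 1.0463
  x=5: (0.425/0.609) × 0.8 = 0.5583
  x=6: (0.317/0.609) × 1.1 = 0.5726
Sum = 1.2000 + 1.0463 + 0.5583 + 0.5726 = 3.3772

3.38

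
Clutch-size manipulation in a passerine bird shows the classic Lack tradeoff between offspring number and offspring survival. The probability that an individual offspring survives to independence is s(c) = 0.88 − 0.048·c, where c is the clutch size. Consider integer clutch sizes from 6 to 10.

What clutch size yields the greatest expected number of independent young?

Expected independent young = c × s(c):
  c=6: 6 × 0.592 = 3.552
  c=7: 7 × 0.544 = 3.808
  c=8: 8 × 0.496 = 3.968
  c=9: 9 × 0.448 = 4.032
  c=10: 10 × 0.400 = 4.000
Maximum at c = 9 (4.032 independent young).

9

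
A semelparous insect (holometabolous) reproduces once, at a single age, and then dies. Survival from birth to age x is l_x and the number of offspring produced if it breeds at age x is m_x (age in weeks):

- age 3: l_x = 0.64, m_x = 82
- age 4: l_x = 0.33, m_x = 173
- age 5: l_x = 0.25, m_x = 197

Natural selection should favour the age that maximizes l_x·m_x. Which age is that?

4

Expected offspring if breeding at age x = l_x × m_x:
  age 3: 0.64 × 82 = 52.480
  age 4: 0.33 × 173 = 57.090
  age 5: 0.25 × 197 = 49.250
Maximum at age 4 (57.090).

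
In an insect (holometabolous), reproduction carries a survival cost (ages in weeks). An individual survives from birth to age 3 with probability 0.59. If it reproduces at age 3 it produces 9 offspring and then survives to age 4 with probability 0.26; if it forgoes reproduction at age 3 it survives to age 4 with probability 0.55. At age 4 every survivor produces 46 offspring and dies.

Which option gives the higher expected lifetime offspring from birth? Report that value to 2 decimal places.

14.93

breed at age 3: R₀ = 0.59 × (9 + 0.26 × 46) = 0.59 × 20.9600 = 12.3664
delay to age 4: R₀ = 0.59 × (0.55 × 46) = 0.59 × 25.3000 = 14.9270
Higher: delay to age 4 (14.9270).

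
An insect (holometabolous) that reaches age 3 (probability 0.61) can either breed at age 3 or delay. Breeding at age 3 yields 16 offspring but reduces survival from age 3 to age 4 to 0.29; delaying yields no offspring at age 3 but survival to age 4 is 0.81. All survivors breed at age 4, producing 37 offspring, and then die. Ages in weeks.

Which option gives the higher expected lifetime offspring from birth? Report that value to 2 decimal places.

breed at age 3: R₀ = 0.61 × (16 + 0.29 × 37) = 0.61 × 26.7300 = 16.3053
delay to age 4: R₀ = 0.61 × (0.81 × 37) = 0.61 × 29.9700 = 18.2817
Higher: delay to age 4 (18.2817).

18.28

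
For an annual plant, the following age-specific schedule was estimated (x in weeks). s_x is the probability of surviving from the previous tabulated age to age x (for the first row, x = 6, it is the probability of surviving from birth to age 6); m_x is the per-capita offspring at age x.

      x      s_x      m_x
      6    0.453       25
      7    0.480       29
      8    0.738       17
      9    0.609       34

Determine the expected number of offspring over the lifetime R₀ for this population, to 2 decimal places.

Survivorship from birth: l_x = s_6·s_7·…·s_x.
  l_6 = 0.45300
  l_7 = 0.21744
  l_8 = 0.16047
  l_9 = 0.09773
R₀ = Σ l_x m_x:
  age 6: 0.45300 × 25 = 11.3250
  age 7: 0.21744 × 29 = 6.3058
  age 8: 0.16047 × 17 = 2.7280
  age 9: 0.09773 × 34 = 3.3228
R₀ = 11.3250 + 6.3058 + 2.7280 + 3.3228 = 23.6816

23.68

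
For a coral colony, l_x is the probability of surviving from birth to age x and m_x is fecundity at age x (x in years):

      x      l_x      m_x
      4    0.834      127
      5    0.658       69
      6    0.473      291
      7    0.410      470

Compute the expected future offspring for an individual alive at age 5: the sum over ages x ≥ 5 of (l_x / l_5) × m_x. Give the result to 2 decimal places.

571.04

l_5 = 0.658. Conditional survival from age 5 to x is l_x / l_5.
  x=5: (0.658/0.658) × 69 = 69.0000
  x=6: (0.473/0.658) × 291 = 209.1839
  x=7: (0.410/0.658) × 470 = 292.8571
Sum = 69.0000 + 209.1839 + 292.8571 = 571.0410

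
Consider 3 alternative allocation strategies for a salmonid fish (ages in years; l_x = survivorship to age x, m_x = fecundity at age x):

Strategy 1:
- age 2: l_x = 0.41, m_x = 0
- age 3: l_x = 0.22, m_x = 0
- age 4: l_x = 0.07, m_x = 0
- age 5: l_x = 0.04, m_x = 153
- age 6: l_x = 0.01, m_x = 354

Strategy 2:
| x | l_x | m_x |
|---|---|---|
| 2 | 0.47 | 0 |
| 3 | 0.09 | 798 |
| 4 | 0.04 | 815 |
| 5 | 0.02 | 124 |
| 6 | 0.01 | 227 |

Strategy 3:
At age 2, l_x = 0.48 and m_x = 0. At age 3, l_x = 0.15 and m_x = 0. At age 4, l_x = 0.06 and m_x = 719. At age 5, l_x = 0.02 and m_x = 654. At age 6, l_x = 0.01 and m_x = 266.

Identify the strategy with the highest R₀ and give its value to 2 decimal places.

Strategy 1: R₀ = 0.41×0 + 0.22×0 + 0.07×0 + 0.04×153 + 0.01×354 = 9.6600
Strategy 2: R₀ = 0.47×0 + 0.09×798 + 0.04×815 + 0.02×124 + 0.01×227 = 109.1700
Strategy 3: R₀ = 0.48×0 + 0.15×0 + 0.06×719 + 0.02×654 + 0.01×266 = 58.8800
Highest R₀: strategy 2 with 109.1700.

109.17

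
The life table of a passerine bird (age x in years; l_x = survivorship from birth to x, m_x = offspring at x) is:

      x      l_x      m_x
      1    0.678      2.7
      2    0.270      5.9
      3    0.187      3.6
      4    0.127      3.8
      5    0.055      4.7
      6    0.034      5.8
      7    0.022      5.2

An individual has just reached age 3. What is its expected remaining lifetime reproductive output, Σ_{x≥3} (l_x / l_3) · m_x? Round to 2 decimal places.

l_3 = 0.187. Conditional survival from age 3 to x is l_x / l_3.
  x=3: (0.187/0.187) × 3.6 = 3.6000
  x=4: (0.127/0.187) × 3.8 = 2.5807
  x=5: (0.055/0.187) × 4.7 = 1.3824
  x=6: (0.034/0.187) × 5.8 = 1.0545
  x=7: (0.022/0.187) × 5.2 = 0.6118
Sum = 3.6000 + 2.5807 + 1.3824 + 1.0545 + 0.6118 = 9.2294

9.23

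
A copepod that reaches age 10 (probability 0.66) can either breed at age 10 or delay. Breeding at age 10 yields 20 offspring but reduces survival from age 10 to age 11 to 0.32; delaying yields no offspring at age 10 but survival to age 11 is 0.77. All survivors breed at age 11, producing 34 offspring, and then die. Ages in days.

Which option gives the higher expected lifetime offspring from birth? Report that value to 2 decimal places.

20.38

breed at age 10: R₀ = 0.66 × (20 + 0.32 × 34) = 0.66 × 30.8800 = 20.3808
delay to age 11: R₀ = 0.66 × (0.77 × 34) = 0.66 × 26.1800 = 17.2788
Higher: breed at age 10 (20.3808).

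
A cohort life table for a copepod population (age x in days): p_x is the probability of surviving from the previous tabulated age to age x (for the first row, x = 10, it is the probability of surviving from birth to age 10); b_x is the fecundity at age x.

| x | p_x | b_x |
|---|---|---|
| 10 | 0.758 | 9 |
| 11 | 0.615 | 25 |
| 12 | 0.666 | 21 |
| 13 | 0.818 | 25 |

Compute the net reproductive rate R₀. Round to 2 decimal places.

31.35

Survivorship from birth: l_x = p_10·p_11·…·p_x.
  l_10 = 0.75800
  l_11 = 0.46617
  l_12 = 0.31047
  l_13 = 0.25396
R₀ = Σ l_x b_x:
  age 10: 0.75800 × 9 = 6.8220
  age 11: 0.46617 × 25 = 11.6542
  age 12: 0.31047 × 21 = 6.5199
  age 13: 0.25396 × 25 = 6.3490
R₀ = 6.8220 + 11.6542 + 6.5199 + 6.3490 = 31.3451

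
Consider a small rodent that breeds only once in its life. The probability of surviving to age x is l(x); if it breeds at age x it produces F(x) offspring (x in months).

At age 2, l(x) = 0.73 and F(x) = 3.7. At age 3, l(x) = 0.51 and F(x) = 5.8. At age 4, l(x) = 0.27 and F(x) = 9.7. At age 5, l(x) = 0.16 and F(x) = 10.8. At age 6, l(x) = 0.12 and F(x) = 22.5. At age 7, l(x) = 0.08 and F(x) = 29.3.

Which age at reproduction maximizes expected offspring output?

Expected offspring if breeding at age x = l(x) × F(x):
  age 2: 0.73 × 3.7 = 2.701
  age 3: 0.51 × 5.8 = 2.958
  age 4: 0.27 × 9.7 = 2.619
  age 5: 0.16 × 10.8 = 1.728
  age 6: 0.12 × 22.5 = 2.700
  age 7: 0.08 × 29.3 = 2.344
Maximum at age 3 (2.958).

3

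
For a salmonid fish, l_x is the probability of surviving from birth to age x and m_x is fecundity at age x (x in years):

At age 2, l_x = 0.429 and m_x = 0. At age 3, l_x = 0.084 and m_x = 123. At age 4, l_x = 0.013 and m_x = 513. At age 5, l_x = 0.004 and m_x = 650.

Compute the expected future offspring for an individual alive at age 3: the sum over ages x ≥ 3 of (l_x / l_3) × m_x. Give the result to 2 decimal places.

l_3 = 0.084. Conditional survival from age 3 to x is l_x / l_3.
  x=3: (0.084/0.084) × 123 = 123.0000
  x=4: (0.013/0.084) × 513 = 79.3929
  x=5: (0.004/0.084) × 650 = 30.9524
Sum = 123.0000 + 79.3929 + 30.9524 = 233.3452

233.35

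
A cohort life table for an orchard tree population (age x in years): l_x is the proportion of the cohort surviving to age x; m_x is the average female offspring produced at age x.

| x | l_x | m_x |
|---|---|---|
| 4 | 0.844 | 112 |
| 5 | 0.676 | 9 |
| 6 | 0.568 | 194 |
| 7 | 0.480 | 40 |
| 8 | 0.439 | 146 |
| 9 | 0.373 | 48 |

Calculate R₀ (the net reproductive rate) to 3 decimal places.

R₀ = Σ l_x m_x:
  age 4: 0.844 × 112 = 94.5280
  age 5: 0.676 × 9 = 6.0840
  age 6: 0.568 × 194 = 110.1920
  age 7: 0.480 × 40 = 19.2000
  age 8: 0.439 × 146 = 64.0940
  age 9: 0.373 × 48 = 17.9040
R₀ = 94.5280 + 6.0840 + 110.1920 + 19.2000 + 64.0940 + 17.9040 = 312.0020

312.002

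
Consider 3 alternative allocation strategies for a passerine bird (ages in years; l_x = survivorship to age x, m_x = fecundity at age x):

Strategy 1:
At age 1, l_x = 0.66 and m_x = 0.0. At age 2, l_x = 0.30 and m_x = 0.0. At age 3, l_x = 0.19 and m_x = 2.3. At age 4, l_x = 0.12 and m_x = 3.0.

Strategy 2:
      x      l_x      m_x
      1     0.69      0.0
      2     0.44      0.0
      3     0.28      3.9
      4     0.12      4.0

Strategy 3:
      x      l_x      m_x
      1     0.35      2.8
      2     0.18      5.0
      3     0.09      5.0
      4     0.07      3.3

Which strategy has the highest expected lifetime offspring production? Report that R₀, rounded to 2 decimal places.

2.56

Strategy 1: R₀ = 0.66×0.0 + 0.30×0.0 + 0.19×2.3 + 0.12×3.0 = 0.7970
Strategy 2: R₀ = 0.69×0.0 + 0.44×0.0 + 0.28×3.9 + 0.12×4.0 = 1.5720
Strategy 3: R₀ = 0.35×2.8 + 0.18×5.0 + 0.09×5.0 + 0.07×3.3 = 2.5610
Highest R₀: strategy 3 with 2.5610.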